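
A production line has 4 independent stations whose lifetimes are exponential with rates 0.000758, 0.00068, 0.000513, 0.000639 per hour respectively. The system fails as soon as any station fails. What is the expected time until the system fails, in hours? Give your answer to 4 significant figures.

386.1

The time to first failure is exponential with rate Σλ = 0.000758 + 0.00068 + 0.000513 + 0.000639 = 0.00259.
E[min] = 1/Σλ = 1/0.00259 = 386.1 hours.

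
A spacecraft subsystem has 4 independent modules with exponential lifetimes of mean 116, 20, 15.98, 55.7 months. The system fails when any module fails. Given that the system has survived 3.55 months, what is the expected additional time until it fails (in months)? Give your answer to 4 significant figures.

7.186

First-failure rate Σλ = 1/116 + 1/20 + 1/15.98 + 1/55.7 = 0.139152.
By memorylessness the expected residual is 1/Σλ = 7.18637 months, regardless of the 3.55 already elapsed.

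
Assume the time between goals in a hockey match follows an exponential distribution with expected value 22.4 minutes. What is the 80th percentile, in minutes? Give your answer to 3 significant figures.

The rate is λ = 1/22.4 = 0.0446429 per minute.
Set 1 − e^(−λt) = 0.8, so t = −ln(0.2)/λ = 1.6094/0.0446429 ≈ 36.0514 minutes.

36.1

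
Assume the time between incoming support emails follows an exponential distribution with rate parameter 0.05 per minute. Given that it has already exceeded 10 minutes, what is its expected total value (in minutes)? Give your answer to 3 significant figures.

By memorylessness, E[X | X > 10] = 10 + 1/λ = 10 + 20 = 30 minutes.

30.0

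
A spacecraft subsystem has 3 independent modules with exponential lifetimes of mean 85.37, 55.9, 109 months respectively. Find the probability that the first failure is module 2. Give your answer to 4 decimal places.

Rates: λ_i = 1/mean_i → 0.0117137, 0.0178891, 0.00917431; Σλ = 0.0387771.
P(module 2 first) = λ_2/Σλ = 0.0178891/0.0387771 ≈ 0.4613.

0.4613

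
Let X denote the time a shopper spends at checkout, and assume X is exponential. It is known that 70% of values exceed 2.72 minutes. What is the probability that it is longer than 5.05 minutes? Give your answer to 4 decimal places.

e^(−λ·2.72) = 0.70 ⇒ λ = −ln(0.70)/2.72 = 0.13113.
P(X > 5.05) = e^(−0.13113·5.05) = e^(−0.66221) ≈ 0.5157.

0.5157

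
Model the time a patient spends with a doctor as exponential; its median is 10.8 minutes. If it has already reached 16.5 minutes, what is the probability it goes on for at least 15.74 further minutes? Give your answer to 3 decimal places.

For an exponential, median = ln(2)/λ, so λ = ln 2 / 10.8 = 0.0641803 per minute.
The exponential is memoryless, so the remaining time is again Exp(λ): the condition X > 16.5 is irrelevant.
P(X > 15.74) = e^(−1.0102) ≈ 0.364.

0.364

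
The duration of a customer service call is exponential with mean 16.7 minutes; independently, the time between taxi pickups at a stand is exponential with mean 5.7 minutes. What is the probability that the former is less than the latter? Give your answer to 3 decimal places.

λ_1 = 1/16.7 = 0.0598802, λ_2 = 1/5.7 = 0.175439.
For independent exponentials, P(the former < the latter) = λ_1/(λ_1+λ_2) = 0.0598802/0.235319 ≈ 0.254.

0.254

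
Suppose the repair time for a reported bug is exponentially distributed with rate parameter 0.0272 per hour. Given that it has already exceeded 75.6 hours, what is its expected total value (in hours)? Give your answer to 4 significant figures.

112.4

By memorylessness, E[X | X > 75.6] = 75.6 + 1/λ = 75.6 + 36.7647 = 112.365 hours.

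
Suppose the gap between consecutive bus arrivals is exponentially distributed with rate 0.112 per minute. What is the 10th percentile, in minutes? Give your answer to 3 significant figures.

0.941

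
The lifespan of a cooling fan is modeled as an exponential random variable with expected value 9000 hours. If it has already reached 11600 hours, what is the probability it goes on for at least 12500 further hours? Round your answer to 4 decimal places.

0.2494

The rate is λ = 1/9000 = 0.000111111 per hour.
P(X > s+t | X > s) = e^(−λ(s+t))/e^(−λs) = e^(−λt), independent of s = 11600.
P(X > 12500) = e^(−1.3889) ≈ 0.2494.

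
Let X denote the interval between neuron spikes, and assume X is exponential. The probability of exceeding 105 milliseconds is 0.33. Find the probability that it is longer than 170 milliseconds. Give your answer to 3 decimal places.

0.166

e^(−λ·105) = 0.33 ⇒ λ = −ln(0.33)/105 = 0.0105587.
P(X > 170) = e^(−0.0105587·170) = e^(−1.795) ≈ 0.166.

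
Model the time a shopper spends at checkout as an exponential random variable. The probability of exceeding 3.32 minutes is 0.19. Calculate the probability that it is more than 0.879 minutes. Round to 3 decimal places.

0.644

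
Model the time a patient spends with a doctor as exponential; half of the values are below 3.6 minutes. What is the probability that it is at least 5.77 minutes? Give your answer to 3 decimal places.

0.329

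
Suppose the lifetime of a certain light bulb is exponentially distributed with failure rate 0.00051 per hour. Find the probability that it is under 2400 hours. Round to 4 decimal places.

0.7059

P(X ≤ 2400) = 1 − e^(−λ·2400) = 1 − e^(−1.224) ≈ 0.7059.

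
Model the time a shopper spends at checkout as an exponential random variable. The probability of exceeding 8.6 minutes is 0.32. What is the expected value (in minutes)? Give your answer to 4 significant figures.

e^(−λ·8.6) = 0.32 ⇒ λ = −ln(0.32)/8.6 = 0.132492.
Mean = 1/λ = 7.54761 minutes.

7.548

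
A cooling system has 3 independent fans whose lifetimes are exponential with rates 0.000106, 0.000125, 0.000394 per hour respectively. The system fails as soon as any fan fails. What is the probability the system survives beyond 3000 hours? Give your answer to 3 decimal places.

0.153

The time to first failure is exponential with rate Σλ = 0.000106 + 0.000125 + 0.000394 = 0.000625.
P(min > 3000) = e^(−0.000625·3000) = e^(−1.875) ≈ 0.153.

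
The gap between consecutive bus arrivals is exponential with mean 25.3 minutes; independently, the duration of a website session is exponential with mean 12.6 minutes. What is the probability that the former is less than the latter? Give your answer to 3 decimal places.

λ_1 = 1/25.3 = 0.0395257, λ_2 = 1/12.6 = 0.0793651.
For independent exponentials, P(the former < the latter) = λ_1/(λ_1+λ_2) = 0.0395257/0.118891 ≈ 0.332.

0.332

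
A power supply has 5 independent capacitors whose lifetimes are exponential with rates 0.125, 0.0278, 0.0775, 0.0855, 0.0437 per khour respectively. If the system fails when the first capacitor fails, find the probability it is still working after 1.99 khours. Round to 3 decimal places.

0.489

The time to first failure is exponential with rate Σλ = 0.125 + 0.0278 + 0.0775 + 0.0855 + 0.0437 = 0.3595.
P(min > 1.99) = e^(−0.3595·1.99) = e^(−0.7154) ≈ 0.489.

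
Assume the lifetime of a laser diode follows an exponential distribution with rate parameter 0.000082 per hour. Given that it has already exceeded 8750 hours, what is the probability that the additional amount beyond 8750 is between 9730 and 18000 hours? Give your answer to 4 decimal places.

0.2217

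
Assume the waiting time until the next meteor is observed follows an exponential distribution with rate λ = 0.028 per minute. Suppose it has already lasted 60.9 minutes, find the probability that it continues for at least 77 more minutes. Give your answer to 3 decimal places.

The exponential is memoryless, so the remaining time is again Exp(λ): the condition X > 60.9 is irrelevant.
P(X > 77) = e^(−2.156) ≈ 0.116.

0.116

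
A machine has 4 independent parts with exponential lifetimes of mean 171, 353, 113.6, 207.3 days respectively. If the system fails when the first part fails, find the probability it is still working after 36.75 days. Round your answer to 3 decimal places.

0.441

The first failure time is exponential with rate Σλ_i = 1/171 + 1/353 + 1/113.6 + 1/207.3 = 0.0223076 per day.
P(min > 36.75) = e^(−0.0223076·36.75) = e^(−0.8198) ≈ 0.441.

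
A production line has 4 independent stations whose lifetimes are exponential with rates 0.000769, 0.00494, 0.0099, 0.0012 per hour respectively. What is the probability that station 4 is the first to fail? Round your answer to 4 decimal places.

The time to first failure is exponential with rate Σλ = 0.000769 + 0.00494 + 0.0099 + 0.0012 = 0.016809.
P(station 4 first) = λ_4/Σλ = 0.0012/0.016809 ≈ 0.0714.

0.0714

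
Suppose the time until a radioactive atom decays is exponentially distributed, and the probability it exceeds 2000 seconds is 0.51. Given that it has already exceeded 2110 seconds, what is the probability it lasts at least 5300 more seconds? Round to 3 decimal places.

0.168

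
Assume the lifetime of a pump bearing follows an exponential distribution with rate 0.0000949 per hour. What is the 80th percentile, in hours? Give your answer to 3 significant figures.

17000

Set 1 − e^(−λt) = 0.8, so t = −ln(0.2)/λ = 1.6094/0.0000949 ≈ 16959.3 hours.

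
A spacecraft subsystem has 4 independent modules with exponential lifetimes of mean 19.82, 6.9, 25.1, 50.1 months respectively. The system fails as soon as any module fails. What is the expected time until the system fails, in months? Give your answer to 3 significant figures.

The first failure time is exponential with rate Σλ_i = 1/19.82 + 1/6.9 + 1/25.1 + 1/50.1 = 0.255182 per month.
E[min] = 1/Σλ = 1/0.255182 = 3.91877 months.

3.92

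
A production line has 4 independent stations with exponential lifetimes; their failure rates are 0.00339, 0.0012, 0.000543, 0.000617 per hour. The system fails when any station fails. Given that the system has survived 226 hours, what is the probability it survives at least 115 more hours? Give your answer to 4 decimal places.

Time to first failure ~ Exp(Σλ) with Σλ = 0.00575.
By memorylessness, P(T > 226+115 | T > 226) = P(T > 115) = e^(−0.00575·115) ≈ 0.5162.

0.5162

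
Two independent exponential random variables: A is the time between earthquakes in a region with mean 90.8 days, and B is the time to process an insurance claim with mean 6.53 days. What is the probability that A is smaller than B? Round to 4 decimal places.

0.0671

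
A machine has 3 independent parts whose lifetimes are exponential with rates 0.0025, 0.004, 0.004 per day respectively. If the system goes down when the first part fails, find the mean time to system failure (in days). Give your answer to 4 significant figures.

The time to first failure is exponential with rate Σλ = 0.0025 + 0.004 + 0.004 = 0.0105.
E[min] = 1/Σλ = 1/0.0105 = 95.2381 days.

95.24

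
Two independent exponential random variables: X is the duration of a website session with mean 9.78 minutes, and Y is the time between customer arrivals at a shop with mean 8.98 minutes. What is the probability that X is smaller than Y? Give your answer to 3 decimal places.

λ_1 = 1/9.78 = 0.102249, λ_2 = 1/8.98 = 0.111359.
For independent exponentials, P(X < Y) = λ_1/(λ_1+λ_2) = 0.102249/0.213608 ≈ 0.479.

0.479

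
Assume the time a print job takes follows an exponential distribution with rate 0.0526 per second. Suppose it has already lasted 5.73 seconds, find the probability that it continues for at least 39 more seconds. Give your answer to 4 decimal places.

The exponential is memoryless, so the remaining time is again Exp(λ): the condition X > 5.73 is irrelevant.
P(X > 39) = e^(−2.0514) ≈ 0.1286.

0.1286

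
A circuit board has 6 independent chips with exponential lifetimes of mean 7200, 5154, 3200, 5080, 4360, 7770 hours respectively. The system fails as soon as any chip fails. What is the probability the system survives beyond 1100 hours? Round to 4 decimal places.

0.2670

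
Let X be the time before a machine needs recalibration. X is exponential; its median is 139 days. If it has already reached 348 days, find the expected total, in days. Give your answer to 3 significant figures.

549

For an exponential, median = ln(2)/λ, so λ = ln 2 / 139 = 0.00498667 per day.
By memorylessness, E[X | X > 348] = 348 + 1/λ = 348 + 200.535 = 548.535 days.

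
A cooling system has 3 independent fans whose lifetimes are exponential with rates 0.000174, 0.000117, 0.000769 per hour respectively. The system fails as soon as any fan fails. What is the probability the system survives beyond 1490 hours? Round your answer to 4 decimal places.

0.2061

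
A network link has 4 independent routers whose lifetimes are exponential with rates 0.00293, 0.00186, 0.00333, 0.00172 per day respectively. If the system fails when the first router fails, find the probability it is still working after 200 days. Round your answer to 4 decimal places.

0.1397

The time to first failure is exponential with rate Σλ = 0.00293 + 0.00186 + 0.00333 + 0.00172 = 0.00984.
P(min > 200) = e^(−0.00984·200) = e^(−1.968) ≈ 0.1397.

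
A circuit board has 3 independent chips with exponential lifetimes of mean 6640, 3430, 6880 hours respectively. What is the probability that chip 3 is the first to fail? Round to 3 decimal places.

Rates: λ_i = 1/mean_i → 0.000150602, 0.000291545, 0.000145349; Σλ = 0.000587496.
P(chip 3 first) = λ_3/Σλ = 0.000145349/0.000587496 ≈ 0.247.

0.247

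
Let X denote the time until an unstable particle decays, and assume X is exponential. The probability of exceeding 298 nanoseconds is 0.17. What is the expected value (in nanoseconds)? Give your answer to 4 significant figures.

e^(−λ·298) = 0.17 ⇒ λ = −ln(0.17)/298 = 0.00594616.
Mean = 1/λ = 168.176 nanoseconds.

168.2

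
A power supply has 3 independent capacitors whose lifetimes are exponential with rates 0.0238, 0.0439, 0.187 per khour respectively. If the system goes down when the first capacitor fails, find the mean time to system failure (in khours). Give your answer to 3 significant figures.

The time to first failure is exponential with rate Σλ = 0.0238 + 0.0439 + 0.187 = 0.2547.
E[min] = 1/Σλ = 1/0.2547 = 3.92619 khours.

3.93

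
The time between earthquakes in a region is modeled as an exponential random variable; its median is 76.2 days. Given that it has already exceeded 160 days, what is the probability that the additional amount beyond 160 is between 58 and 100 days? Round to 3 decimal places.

0.187

For an exponential, median = ln(2)/λ, so λ = ln 2 / 76.2 = 0.00909642 per day.
Memoryless: the residual past 160 is again Exp(λ).
P(58 < residual < 100) = e^(−λ·58) − e^(−λ·100) = 0.59002 − 0.40267 ≈ 0.187.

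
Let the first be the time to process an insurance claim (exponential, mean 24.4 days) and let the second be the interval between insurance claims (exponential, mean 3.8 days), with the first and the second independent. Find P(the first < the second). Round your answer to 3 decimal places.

λ_1 = 1/24.4 = 0.0409836, λ_2 = 1/3.8 = 0.263158.
For independent exponentials, P(the first < the second) = λ_1/(λ_1+λ_2) = 0.0409836/0.304142 ≈ 0.135.

0.135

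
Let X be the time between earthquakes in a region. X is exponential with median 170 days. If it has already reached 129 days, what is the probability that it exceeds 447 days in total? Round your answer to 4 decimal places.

0.2735

For an exponential, median = ln(2)/λ, so λ = ln 2 / 170 = 0.00407734 per day.
By the memoryless property, P(X > 129+318 | X > 129) = P(X > 318).
P(X > 318) = e^(−1.2966) ≈ 0.2735.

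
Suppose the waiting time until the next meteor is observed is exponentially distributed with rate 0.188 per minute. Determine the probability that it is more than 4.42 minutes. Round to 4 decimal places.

0.4356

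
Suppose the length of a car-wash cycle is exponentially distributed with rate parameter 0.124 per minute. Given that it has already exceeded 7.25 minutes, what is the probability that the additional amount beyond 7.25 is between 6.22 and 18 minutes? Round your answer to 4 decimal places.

Memoryless: the residual past 7.25 is again Exp(λ).
P(6.22 < residual < 18) = e^(−λ·6.22) − e^(−λ·18) = 0.46242 − 0.10731 ≈ 0.3551.

0.3551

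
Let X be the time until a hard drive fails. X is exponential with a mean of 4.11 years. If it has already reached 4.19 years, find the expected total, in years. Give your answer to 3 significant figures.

8.30

The rate is λ = 1/4.11 = 0.243309 per year.
By memorylessness, E[X | X > 4.19] = 4.19 + 1/λ = 4.19 + 4.11 = 8.3 years.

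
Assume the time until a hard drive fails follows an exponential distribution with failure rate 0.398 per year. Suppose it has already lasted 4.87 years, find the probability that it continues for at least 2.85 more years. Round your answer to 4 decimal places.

0.3216

The exponential is memoryless, so the remaining time is again Exp(λ): the condition X > 4.87 is irrelevant.
P(X > 2.85) = e^(−1.1343) ≈ 0.3216.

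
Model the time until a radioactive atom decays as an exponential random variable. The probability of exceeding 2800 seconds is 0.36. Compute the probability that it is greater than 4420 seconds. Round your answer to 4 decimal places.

e^(−λ·2800) = 0.36 ⇒ λ = −ln(0.36)/2800 = 0.000364875.
P(X > 4420) = e^(−0.000364875·4420) = e^(−1.6127) ≈ 0.1993.

0.1993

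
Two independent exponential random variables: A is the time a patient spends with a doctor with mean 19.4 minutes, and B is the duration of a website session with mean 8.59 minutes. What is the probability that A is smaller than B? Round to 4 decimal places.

0.3069

λ_1 = 1/19.4 = 0.0515464, λ_2 = 1/8.59 = 0.116414.
For independent exponentials, P(A < B) = λ_1/(λ_1+λ_2) = 0.0515464/0.167961 ≈ 0.3069.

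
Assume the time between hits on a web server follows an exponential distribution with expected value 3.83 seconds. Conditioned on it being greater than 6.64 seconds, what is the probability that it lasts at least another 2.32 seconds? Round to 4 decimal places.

0.5457

The rate is λ = 1/3.83 = 0.261097 per second.
The exponential is memoryless, so the remaining time is again Exp(λ): the condition X > 6.64 is irrelevant.
P(X > 2.32) = e^(−0.60574) ≈ 0.5457.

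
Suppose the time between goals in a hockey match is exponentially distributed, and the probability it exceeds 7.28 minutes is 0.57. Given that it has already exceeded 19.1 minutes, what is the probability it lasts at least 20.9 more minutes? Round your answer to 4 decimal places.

From e^(−λ·7.28) = 0.57, λ = −ln(0.57)/7.28 = 0.0772141.
Memoryless: P(X > 19.1+20.9 | X > 19.1) = P(X > 20.9) = e^(−0.0772141·20.9) ≈ 0.1991.

0.1991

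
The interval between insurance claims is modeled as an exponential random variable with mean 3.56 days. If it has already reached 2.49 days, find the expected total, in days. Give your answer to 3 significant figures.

The rate is λ = 1/3.56 = 0.280899 per day.
By memorylessness, E[X | X > 2.49] = 2.49 + 1/λ = 2.49 + 3.56 = 6.05 days.

6.05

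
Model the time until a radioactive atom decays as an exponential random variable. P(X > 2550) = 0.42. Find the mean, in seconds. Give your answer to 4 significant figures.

e^(−λ·2550) = 0.42 ⇒ λ = −ln(0.42)/2550 = 0.000340196.
Mean = 1/λ = 2939.48 seconds.

2939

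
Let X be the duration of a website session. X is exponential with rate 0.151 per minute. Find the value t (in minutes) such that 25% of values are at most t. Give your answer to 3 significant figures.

Set 1 − e^(−λt) = 0.25, so t = −ln(0.75)/λ = 0.28768/0.151 ≈ 1.90518 minutes.

1.91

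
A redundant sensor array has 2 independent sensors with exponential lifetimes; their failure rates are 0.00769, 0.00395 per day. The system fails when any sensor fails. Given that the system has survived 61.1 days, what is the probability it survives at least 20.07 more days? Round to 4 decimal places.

0.7917

Time to first failure ~ Exp(Σλ) with Σλ = 0.01164.
By memorylessness, P(T > 61.1+20.07 | T > 61.1) = P(T > 20.07) = e^(−0.01164·20.07) ≈ 0.7917.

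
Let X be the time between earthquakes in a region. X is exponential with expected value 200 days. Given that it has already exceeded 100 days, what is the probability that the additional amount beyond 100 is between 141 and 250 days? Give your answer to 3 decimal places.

The rate is λ = 1/200 = 0.005 per day.
Memoryless: the residual past 100 is again Exp(λ).
P(141 < residual < 250) = e^(−λ·141) − e^(−λ·250) = 0.49411 − 0.28650 ≈ 0.208.

0.208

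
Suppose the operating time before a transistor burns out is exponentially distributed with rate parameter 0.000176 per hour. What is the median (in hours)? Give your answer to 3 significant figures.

3940

Set 1 − e^(−λt) = 0.5, so t = −ln(0.5)/λ = 0.69315/0.000176 ≈ 3938.34 hours.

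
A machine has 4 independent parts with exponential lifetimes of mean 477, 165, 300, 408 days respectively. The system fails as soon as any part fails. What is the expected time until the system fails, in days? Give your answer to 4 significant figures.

71.73

The first failure time is exponential with rate Σλ_i = 1/477 + 1/165 + 1/300 + 1/408 = 0.0139414 per day.
E[min] = 1/Σλ = 1/0.0139414 = 71.729 days.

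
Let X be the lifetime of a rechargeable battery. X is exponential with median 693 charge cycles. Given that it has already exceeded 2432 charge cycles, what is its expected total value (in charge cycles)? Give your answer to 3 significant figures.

3430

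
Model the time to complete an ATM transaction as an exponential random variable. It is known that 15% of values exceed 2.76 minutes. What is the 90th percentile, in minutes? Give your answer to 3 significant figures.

e^(−λ·2.76) = 0.15 ⇒ λ = −ln(0.15)/2.76 = 0.687362.
90th percentile: 1 − e^(−λt) = 0.9, t = −ln(0.1)/λ = 3.34989 minutes.

3.35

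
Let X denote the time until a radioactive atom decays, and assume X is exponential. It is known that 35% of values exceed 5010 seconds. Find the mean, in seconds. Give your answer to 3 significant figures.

4770

e^(−λ·5010) = 0.35 ⇒ λ = −ln(0.35)/5010 = 0.000209545.
Mean = 1/λ = 4772.24 seconds.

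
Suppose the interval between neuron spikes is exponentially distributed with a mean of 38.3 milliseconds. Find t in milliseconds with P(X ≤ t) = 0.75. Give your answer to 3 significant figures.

53.1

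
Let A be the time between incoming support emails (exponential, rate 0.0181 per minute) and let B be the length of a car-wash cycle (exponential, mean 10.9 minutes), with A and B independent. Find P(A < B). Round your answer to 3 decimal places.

λ_1 = 0.0181, λ_2 = 1/10.9 = 0.0917431.
For independent exponentials, P(A < B) = λ_1/(λ_1+λ_2) = 0.0181/0.109843 ≈ 0.165.

0.165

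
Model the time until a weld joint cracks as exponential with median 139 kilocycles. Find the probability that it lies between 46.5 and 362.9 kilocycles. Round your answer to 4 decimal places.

For an exponential, median = ln(2)/λ, so λ = ln 2 / 139 = 0.00498667 per kilocycle.
P(46.5 < X < 362.9) = e^(−λ·46.5) − e^(−λ·362.9) = 0.79304 − 0.16371 ≈ 0.6293.

0.6293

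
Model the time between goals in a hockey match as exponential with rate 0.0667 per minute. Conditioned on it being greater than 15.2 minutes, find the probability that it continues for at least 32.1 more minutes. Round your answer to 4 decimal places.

P(X > s+t | X > s) = e^(−λ(s+t))/e^(−λs) = e^(−λt), independent of s = 15.2.
P(X > 32.1) = e^(−2.1411) ≈ 0.1175.

0.1175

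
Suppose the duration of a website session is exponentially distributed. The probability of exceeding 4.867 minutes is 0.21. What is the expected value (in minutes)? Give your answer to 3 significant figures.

3.12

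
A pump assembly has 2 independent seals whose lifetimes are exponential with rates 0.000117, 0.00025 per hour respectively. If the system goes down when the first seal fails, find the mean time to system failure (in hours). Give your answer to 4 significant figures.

2725

The time to first failure is exponential with rate Σλ = 0.000117 + 0.00025 = 0.000367.
E[min] = 1/Σλ = 1/0.000367 = 2724.8 hours.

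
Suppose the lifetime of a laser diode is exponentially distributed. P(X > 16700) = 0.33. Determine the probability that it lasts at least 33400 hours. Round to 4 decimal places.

e^(−λ·16700) = 0.33 ⇒ λ = −ln(0.33)/16700 = 0.000066387.
P(X > 33400) = e^(−0.000066387·33400) = e^(−2.2173) ≈ 0.1089.

0.1089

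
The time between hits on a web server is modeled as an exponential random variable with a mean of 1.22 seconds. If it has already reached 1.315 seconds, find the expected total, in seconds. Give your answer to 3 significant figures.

2.54

The rate is λ = 1/1.22 = 0.819672 per second.
By memorylessness, E[X | X > 1.315] = 1.315 + 1/λ = 1.315 + 1.22 = 2.535 seconds.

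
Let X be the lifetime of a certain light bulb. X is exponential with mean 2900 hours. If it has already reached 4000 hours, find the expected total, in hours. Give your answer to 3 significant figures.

6900

The rate is λ = 1/2900 = 0.000344828 per hour.
By memorylessness, E[X | X > 4000] = 4000 + 1/λ = 4000 + 2900 = 6900 hours.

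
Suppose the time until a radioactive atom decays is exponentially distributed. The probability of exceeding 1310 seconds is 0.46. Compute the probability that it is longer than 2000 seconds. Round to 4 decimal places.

0.3056

e^(−λ·1310) = 0.46 ⇒ λ = −ln(0.46)/1310 = 0.00059277.
P(X > 2000) = e^(−0.00059277·2000) = e^(−1.1855) ≈ 0.3056.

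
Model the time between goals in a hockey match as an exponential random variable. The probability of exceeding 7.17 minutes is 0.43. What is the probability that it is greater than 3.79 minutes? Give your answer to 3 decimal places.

0.640

e^(−λ·7.17) = 0.43 ⇒ λ = −ln(0.43)/7.17 = 0.117709.
P(X > 3.79) = e^(−0.117709·3.79) = e^(−0.44612) ≈ 0.640.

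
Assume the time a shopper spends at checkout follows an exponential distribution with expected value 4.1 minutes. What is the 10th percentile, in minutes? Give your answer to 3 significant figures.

0.432

The rate is λ = 1/4.1 = 0.243902 per minute.
Set 1 − e^(−λt) = 0.1, so t = −ln(0.9)/λ = 0.10536/0.243902 ≈ 0.431978 minutes.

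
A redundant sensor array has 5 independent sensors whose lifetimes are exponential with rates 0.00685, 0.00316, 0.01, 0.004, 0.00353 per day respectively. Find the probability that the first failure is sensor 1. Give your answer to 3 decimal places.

The time to first failure is exponential with rate Σλ = 0.00685 + 0.00316 + 0.01 + 0.004 + 0.00353 = 0.02754.
P(sensor 1 first) = λ_1/Σλ = 0.00685/0.02754 ≈ 0.249.

0.249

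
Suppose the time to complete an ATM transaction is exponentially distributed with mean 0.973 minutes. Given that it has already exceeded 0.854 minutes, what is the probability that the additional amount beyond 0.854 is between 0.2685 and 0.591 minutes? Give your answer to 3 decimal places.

The rate is λ = 1/0.973 = 1.02775 per minute.
Memoryless: the residual past 0.854 is again Exp(λ).
P(0.2685 < residual < 0.591) = e^(−λ·0.2685) − e^(−λ·0.591) = 0.75885 − 0.54477 ≈ 0.214.

0.214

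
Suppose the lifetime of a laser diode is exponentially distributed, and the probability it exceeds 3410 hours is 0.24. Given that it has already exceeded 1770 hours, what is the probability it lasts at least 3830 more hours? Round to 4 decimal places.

From e^(−λ·3410) = 0.24, λ = −ln(0.24)/3410 = 0.000418509.
Memoryless: P(X > 1770+3830 | X > 1770) = P(X > 3830) = e^(−0.000418509·3830) ≈ 0.2013.

0.2013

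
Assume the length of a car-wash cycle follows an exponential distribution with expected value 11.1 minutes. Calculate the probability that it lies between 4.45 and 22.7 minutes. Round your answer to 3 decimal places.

0.540

The rate is λ = 1/11.1 = 0.0900901 per minute.
P(4.45 < X < 22.7) = e^(−λ·4.45) − e^(−λ·22.7) = 0.66972 − 0.12937 ≈ 0.540.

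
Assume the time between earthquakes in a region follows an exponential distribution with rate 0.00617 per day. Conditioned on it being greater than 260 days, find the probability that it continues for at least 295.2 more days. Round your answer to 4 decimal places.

The exponential is memoryless, so the remaining time is again Exp(λ): the condition X > 260 is irrelevant.
P(X > 295.2) = e^(−1.8214) ≈ 0.1618.

0.1618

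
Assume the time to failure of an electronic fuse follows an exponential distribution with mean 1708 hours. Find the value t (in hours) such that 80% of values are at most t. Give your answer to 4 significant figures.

2749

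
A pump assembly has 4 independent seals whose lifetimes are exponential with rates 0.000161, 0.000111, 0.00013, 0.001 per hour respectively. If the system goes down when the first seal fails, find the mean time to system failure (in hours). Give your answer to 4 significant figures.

The time to first failure is exponential with rate Σλ = 0.000161 + 0.000111 + 0.00013 + 0.001 = 0.001402.
E[min] = 1/Σλ = 1/0.001402 = 713.267 hours.

713.3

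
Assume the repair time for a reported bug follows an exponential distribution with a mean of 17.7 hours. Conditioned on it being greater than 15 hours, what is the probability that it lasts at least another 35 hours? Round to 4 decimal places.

0.1384

The rate is λ = 1/17.7 = 0.0564972 per hour.
P(X > s+t | X > s) = e^(−λ(s+t))/e^(−λs) = e^(−λt), independent of s = 15.
P(X > 35) = e^(−1.9774) ≈ 0.1384.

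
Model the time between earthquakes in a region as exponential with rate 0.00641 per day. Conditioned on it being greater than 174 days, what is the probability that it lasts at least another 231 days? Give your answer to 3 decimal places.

0.227

By the memoryless property, P(X > 174+231 | X > 174) = P(X > 231).
P(X > 231) = e^(−1.4807) ≈ 0.227.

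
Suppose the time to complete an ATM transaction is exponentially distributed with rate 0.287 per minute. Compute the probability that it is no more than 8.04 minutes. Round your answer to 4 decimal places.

0.9005

P(X ≤ 8.04) = 1 − e^(−λ·8.04) = 1 − e^(−2.3075) ≈ 0.9005.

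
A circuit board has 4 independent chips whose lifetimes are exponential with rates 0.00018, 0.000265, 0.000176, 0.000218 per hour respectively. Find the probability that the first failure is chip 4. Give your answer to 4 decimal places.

0.2598

The time to first failure is exponential with rate Σλ = 0.00018 + 0.000265 + 0.000176 + 0.000218 = 0.000839.
P(chip 4 first) = λ_4/Σλ = 0.000218/0.000839 ≈ 0.2598.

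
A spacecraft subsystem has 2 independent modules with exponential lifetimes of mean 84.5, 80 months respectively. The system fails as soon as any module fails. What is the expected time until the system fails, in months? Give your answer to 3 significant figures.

41.1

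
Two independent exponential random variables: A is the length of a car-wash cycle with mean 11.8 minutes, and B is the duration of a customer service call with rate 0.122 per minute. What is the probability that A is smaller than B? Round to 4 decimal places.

λ_1 = 1/11.8 = 0.0847458, λ_2 = 0.122.
For independent exponentials, P(A < B) = λ_1/(λ_1+λ_2) = 0.0847458/0.206746 ≈ 0.4099.

0.4099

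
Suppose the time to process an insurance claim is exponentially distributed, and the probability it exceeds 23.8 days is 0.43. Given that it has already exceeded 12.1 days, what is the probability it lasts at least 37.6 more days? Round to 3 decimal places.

From e^(−λ·23.8) = 0.43, λ = −ln(0.43)/23.8 = 0.0354609.
Memoryless: P(X > 12.1+37.6 | X > 12.1) = P(X > 37.6) = e^(−0.0354609·37.6) ≈ 0.264.

0.264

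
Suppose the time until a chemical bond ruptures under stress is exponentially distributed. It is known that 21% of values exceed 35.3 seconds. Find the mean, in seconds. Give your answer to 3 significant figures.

22.6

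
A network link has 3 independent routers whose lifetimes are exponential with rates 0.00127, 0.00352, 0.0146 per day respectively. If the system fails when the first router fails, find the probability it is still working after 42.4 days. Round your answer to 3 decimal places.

0.439

The time to first failure is exponential with rate Σλ = 0.00127 + 0.00352 + 0.0146 = 0.01939.
P(min > 42.4) = e^(−0.01939·42.4) = e^(−0.82214) ≈ 0.439.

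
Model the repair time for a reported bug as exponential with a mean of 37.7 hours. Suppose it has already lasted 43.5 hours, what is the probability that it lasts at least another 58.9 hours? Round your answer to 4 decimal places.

0.2096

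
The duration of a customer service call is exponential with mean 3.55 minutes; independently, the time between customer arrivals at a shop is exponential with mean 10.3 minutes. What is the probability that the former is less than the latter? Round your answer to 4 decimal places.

0.7437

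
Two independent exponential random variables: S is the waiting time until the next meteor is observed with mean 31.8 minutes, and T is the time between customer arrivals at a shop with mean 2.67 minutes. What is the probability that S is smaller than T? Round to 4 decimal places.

λ_1 = 1/31.8 = 0.0314465, λ_2 = 1/2.67 = 0.374532.
For independent exponentials, P(S < T) = λ_1/(λ_1+λ_2) = 0.0314465/0.405978 ≈ 0.0775.

0.0775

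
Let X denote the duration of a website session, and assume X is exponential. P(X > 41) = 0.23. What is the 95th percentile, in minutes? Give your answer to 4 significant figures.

83.57

e^(−λ·41) = 0.23 ⇒ λ = −ln(0.23)/41 = 0.0358458.
95th percentile: 1 − e^(−λt) = 0.95, t = −ln(0.05)/λ = 83.5729 minutes.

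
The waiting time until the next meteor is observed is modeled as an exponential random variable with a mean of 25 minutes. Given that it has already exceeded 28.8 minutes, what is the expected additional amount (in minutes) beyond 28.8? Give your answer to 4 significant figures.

25.00

The rate is λ = 1/25 = 0.04 per minute.
By memorylessness, the remaining amount past any threshold is again Exp(λ) with mean 1/λ = 25 minutes.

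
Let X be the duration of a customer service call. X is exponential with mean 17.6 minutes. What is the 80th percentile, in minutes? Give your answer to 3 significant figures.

28.3

The rate is λ = 1/17.6 = 0.0568182 per minute.
Set 1 − e^(−λt) = 0.8, so t = −ln(0.2)/λ = 1.6094/0.0568182 ≈ 28.3261 minutes.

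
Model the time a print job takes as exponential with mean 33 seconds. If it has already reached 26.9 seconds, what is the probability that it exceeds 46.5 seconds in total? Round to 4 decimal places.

0.5521

The rate is λ = 1/33 = 0.030303 per second.
The exponential is memoryless, so the remaining time is again Exp(λ): the condition X > 26.9 is irrelevant.
P(X > 19.6) = e^(−0.59394) ≈ 0.5521.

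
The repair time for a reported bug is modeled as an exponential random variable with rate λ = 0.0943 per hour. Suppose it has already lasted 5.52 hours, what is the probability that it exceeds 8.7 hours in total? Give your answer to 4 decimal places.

0.7409

The exponential is memoryless, so the remaining time is again Exp(λ): the condition X > 5.52 is irrelevant.
P(X > 3.18) = e^(−0.29987) ≈ 0.7409.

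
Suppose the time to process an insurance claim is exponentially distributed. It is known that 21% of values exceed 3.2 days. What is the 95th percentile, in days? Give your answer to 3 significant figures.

e^(−λ·3.2) = 0.21 ⇒ λ = −ln(0.21)/3.2 = 0.487702.
95th percentile: 1 − e^(−λt) = 0.95, t = −ln(0.05)/λ = 6.14254 days.

6.14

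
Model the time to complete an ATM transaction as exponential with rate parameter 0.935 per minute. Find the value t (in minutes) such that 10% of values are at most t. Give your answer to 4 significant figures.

Set 1 − e^(−λt) = 0.1, so t = −ln(0.9)/λ = 0.10536/0.935 ≈ 0.112685 minutes.

0.1127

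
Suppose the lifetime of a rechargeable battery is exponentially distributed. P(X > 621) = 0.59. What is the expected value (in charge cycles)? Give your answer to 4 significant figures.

e^(−λ·621) = 0.59 ⇒ λ = −ln(0.59)/621 = 0.00084965.
Mean = 1/λ = 1176.96 charge cycles.

1177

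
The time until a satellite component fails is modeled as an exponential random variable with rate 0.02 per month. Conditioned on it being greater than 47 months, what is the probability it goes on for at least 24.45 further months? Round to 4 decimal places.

0.6132

P(X > s+t | X > s) = e^(−λ(s+t))/e^(−λs) = e^(−λt), independent of s = 47.
P(X > 24.45) = e^(−0.489) ≈ 0.6132.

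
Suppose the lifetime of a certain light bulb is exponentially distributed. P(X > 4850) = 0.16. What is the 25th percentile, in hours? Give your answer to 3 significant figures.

761

e^(−λ·4850) = 0.16 ⇒ λ = −ln(0.16)/4850 = 0.000377852.
25th percentile: 1 − e^(−λt) = 0.25, t = −ln(0.75)/λ = 761.362 hours.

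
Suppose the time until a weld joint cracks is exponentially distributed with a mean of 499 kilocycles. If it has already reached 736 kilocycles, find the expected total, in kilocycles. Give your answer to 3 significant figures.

1240

The rate is λ = 1/499 = 0.00200401 per kilocycle.
By memorylessness, E[X | X > 736] = 736 + 1/λ = 736 + 499 = 1235 kilocycles.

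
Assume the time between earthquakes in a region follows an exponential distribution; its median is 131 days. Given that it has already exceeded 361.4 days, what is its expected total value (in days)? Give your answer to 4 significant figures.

For an exponential, median = ln(2)/λ, so λ = ln 2 / 131 = 0.0052912 per day.
By memorylessness, E[X | X > 361.4] = 361.4 + 1/λ = 361.4 + 188.993 = 550.393 days.

550.4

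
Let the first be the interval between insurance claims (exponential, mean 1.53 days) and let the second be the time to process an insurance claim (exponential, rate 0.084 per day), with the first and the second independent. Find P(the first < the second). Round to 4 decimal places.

0.8861

λ_1 = 1/1.53 = 0.653595, λ_2 = 0.084.
For independent exponentials, P(the first < the second) = λ_1/(λ_1+λ_2) = 0.653595/0.737595 ≈ 0.8861.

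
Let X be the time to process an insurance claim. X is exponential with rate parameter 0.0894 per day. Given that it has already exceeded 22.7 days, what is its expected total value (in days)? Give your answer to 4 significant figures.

33.89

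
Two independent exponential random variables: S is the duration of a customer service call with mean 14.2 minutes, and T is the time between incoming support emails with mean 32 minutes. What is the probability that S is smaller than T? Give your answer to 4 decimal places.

0.6926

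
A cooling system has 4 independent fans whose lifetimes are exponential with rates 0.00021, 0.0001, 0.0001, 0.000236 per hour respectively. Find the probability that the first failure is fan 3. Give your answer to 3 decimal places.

0.155

The time to first failure is exponential with rate Σλ = 0.00021 + 0.0001 + 0.0001 + 0.000236 = 0.000646.
P(fan 3 first) = λ_3/Σλ = 0.0001/0.000646 ≈ 0.155.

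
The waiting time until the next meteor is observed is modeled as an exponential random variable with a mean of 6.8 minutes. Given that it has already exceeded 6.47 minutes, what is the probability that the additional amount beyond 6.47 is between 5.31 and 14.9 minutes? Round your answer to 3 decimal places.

0.346

The rate is λ = 1/6.8 = 0.147059 per minute.
Memoryless: the residual past 6.47 is again Exp(λ).
P(5.31 < residual < 14.9) = e^(−λ·5.31) − e^(−λ·14.9) = 0.45800 − 0.11179 ≈ 0.346.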